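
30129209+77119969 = 107249178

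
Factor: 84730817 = 199^1*425783^1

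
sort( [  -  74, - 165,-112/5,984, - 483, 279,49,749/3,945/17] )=[-483, - 165, - 74  ,  -  112/5, 49, 945/17,749/3, 279,984 ] 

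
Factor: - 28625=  - 5^3*229^1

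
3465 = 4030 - 565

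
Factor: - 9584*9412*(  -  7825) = 705851057600 =2^6*5^2* 13^1*181^1* 313^1*599^1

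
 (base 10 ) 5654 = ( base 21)ch5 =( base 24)9JE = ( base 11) 4280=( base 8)13026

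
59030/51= 59030/51 = 1157.45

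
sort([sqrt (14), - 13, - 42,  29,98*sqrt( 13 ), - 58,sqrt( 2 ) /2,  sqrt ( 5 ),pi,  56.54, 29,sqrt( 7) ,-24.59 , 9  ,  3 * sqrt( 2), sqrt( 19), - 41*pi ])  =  [ - 41*pi, - 58, - 42,  -  24.59, -13, sqrt(2 )/2,sqrt(5),sqrt(7 ), pi, sqrt(14),3 * sqrt(2),sqrt( 19), 9,29, 29 , 56.54,98* sqrt ( 13)]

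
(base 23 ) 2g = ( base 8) 76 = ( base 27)28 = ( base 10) 62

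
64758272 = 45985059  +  18773213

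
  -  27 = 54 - 81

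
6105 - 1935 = 4170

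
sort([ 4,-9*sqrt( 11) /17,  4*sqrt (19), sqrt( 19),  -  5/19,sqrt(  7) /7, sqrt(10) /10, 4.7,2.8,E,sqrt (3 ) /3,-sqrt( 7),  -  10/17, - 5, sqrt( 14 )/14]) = [ - 5, - sqrt( 7),-9 * sqrt( 11)/17, - 10/17, - 5/19, sqrt ( 14 ) /14,sqrt( 10) /10,  sqrt(7)/7,sqrt( 3)/3, E, 2.8 , 4,sqrt( 19) , 4.7,  4*sqrt ( 19) ]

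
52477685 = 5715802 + 46761883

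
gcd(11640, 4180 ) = 20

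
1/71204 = 1/71204 = 0.00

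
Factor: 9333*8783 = 3^2 * 17^1 * 61^1 *8783^1 = 81971739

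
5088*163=829344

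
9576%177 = 18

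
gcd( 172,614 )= 2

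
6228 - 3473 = 2755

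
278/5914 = 139/2957 = 0.05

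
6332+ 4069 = 10401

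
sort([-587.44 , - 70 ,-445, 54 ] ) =[-587.44, - 445,  -  70,54 ] 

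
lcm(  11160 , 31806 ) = 636120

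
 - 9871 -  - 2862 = - 7009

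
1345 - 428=917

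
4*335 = 1340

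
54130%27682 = 26448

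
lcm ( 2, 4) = 4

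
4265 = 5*853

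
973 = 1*973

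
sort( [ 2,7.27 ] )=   [2,7.27]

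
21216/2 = 10608 = 10608.00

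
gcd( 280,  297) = 1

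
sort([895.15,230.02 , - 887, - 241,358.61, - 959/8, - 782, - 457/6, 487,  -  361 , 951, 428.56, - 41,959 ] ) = [ - 887, - 782, - 361,-241 , - 959/8, - 457/6, - 41,230.02, 358.61,  428.56, 487,895.15, 951,959] 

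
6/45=2/15 = 0.13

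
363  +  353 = 716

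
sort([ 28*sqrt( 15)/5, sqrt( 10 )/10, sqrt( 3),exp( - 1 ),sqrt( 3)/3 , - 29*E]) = [ - 29 * E, sqrt( 10) /10,exp( - 1), sqrt ( 3)/3 , sqrt(3 ),28*sqrt( 15 ) /5]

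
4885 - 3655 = 1230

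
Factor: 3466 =2^1*1733^1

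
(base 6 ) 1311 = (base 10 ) 331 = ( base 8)513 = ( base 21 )fg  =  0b101001011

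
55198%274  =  124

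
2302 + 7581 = 9883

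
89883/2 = 44941 + 1/2= 44941.50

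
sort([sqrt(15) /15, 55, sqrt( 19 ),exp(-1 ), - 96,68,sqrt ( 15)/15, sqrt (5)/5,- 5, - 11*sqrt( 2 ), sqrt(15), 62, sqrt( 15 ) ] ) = [ -96,-11*sqrt(2), -5, sqrt (15)/15, sqrt (15)/15,exp(  -  1), sqrt(5)/5, sqrt(15 ) , sqrt(15),sqrt(19), 55 , 62,68 ]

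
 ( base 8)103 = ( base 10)67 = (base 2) 1000011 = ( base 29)29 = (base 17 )3g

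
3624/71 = 3624/71 =51.04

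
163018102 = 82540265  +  80477837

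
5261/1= 5261 = 5261.00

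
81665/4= 20416 + 1/4 = 20416.25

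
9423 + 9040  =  18463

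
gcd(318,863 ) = 1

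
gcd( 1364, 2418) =62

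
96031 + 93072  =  189103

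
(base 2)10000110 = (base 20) 6E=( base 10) 134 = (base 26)54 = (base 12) B2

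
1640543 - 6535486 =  - 4894943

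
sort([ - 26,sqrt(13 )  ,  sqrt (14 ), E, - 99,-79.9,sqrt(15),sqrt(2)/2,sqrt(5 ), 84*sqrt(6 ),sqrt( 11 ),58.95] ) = [-99, - 79.9, - 26, sqrt( 2) /2,sqrt( 5 ),E,sqrt( 11), sqrt (13),sqrt( 14), sqrt( 15), 58.95 , 84*sqrt(6)] 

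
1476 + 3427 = 4903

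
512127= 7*73161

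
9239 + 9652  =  18891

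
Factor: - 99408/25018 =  - 49704/12509 = - 2^3*3^1*7^( - 1) * 19^1*109^1*1787^( - 1) 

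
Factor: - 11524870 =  - 2^1 * 5^1*7^1*31^1*47^1*113^1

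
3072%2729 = 343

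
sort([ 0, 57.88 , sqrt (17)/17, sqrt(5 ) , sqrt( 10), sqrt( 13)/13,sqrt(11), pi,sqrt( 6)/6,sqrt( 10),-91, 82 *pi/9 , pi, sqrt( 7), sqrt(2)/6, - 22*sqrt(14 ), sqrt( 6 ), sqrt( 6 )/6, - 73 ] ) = [ - 91, - 22*sqrt(14 ),  -  73, 0,sqrt( 2 ) /6, sqrt(17 ) /17 , sqrt( 13 ) /13, sqrt(6 )/6, sqrt( 6) /6,sqrt(5), sqrt(6 ), sqrt(7 ), pi,pi, sqrt( 10), sqrt( 10 ), sqrt( 11), 82*pi/9, 57.88] 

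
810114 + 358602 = 1168716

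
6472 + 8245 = 14717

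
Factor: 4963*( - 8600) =-42681800=- 2^3*5^2 * 7^1 *43^1*709^1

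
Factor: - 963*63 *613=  - 3^4* 7^1*107^1*613^1 = - 37190097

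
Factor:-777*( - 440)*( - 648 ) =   -  221538240 = -2^6*3^5*5^1*7^1*11^1*37^1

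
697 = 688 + 9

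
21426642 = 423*50654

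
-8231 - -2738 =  - 5493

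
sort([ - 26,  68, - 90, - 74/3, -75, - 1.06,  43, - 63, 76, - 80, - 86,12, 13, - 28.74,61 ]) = [- 90,-86, - 80, - 75, - 63, - 28.74, - 26 , - 74/3, - 1.06,  12, 13, 43, 61, 68,76]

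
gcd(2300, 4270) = 10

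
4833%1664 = 1505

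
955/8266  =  955/8266 = 0.12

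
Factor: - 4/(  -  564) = 1/141= 3^( - 1 )*47^( - 1)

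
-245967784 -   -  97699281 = -148268503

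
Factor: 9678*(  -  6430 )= - 2^2*3^1*5^1*643^1 * 1613^1 = -  62229540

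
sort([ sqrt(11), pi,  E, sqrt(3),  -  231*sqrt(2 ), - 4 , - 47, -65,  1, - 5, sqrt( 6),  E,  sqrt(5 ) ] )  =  [ - 231*sqrt( 2) , - 65,  -  47, - 5, - 4,1,sqrt(3), sqrt(5), sqrt(6), E,E , pi , sqrt( 11)]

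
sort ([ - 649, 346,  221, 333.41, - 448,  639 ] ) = [ - 649,-448,221,333.41 , 346,639]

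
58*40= 2320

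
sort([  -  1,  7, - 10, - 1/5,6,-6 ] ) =[ - 10, - 6, - 1, - 1/5,  6,7 ] 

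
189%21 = 0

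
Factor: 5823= 3^2*647^1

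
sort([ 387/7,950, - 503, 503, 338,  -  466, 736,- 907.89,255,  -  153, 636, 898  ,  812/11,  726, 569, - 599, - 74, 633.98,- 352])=[ - 907.89, - 599, - 503,-466,-352, -153,-74,387/7, 812/11 , 255, 338,503, 569, 633.98,636,726, 736,898, 950 ] 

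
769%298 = 173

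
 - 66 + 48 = - 18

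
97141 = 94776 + 2365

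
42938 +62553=105491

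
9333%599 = 348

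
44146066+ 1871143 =46017209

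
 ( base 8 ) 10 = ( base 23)8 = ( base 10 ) 8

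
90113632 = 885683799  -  795570167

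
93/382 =93/382 = 0.24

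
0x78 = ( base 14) 88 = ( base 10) 120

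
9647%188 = 59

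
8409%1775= 1309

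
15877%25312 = 15877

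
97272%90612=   6660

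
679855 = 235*2893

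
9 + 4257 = 4266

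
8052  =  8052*1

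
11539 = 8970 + 2569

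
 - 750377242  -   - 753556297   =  3179055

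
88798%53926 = 34872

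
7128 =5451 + 1677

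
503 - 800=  - 297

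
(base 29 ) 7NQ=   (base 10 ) 6580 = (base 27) 90j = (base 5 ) 202310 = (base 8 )14664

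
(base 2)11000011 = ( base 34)5p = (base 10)195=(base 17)B8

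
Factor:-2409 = - 3^1 *11^1 * 73^1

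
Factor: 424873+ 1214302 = 1639175= 5^2 * 173^1*379^1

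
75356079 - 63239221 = 12116858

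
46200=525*88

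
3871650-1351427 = 2520223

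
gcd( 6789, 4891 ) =73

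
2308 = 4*577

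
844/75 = 11 + 19/75=11.25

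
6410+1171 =7581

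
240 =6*40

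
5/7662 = 5/7662   =  0.00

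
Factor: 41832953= 53^1*751^1*1051^1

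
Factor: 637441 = 7^2*13009^1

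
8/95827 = 8/95827 = 0.00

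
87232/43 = 2028 + 28/43 = 2028.65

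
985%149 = 91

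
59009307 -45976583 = 13032724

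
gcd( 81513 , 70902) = 27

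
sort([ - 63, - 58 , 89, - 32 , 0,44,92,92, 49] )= [ - 63, - 58,-32,0,44,  49,89,92,92]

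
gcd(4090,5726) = 818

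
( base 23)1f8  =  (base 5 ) 12012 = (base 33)QO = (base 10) 882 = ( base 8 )1562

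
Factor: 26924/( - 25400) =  - 2^ ( - 1)*5^( - 2)*53^1=- 53/50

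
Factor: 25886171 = 1439^1*17989^1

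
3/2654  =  3/2654= 0.00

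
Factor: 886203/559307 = 3^2*7^( - 1 )*79901^( - 1)*98467^1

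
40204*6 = 241224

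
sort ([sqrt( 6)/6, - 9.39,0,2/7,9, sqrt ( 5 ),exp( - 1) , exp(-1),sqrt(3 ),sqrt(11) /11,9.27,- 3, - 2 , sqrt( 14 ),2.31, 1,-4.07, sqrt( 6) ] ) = [ - 9.39, - 4.07,- 3, - 2, 0,2/7,sqrt( 11 )/11, exp( - 1 ), exp ( - 1),sqrt( 6 )/6 , 1,sqrt( 3 ),sqrt( 5),  2.31, sqrt( 6 ), sqrt(14 ),9  ,  9.27]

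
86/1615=86/1615 = 0.05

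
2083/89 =23 + 36/89 = 23.40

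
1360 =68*20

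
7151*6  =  42906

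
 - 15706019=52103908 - 67809927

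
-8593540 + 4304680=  -4288860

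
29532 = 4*7383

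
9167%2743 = 938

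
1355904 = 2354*576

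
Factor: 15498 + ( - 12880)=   2^1*7^1*11^1*17^1 = 2618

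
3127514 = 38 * 82303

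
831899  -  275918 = 555981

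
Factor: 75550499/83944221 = 3^( - 1 )*17^1*4444147^1*27981407^(  -  1) 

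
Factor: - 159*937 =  - 148983=- 3^1*53^1 * 937^1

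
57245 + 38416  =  95661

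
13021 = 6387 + 6634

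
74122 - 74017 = 105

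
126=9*14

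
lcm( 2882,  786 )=8646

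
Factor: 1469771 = 71^1*127^1*163^1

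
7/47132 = 7/47132 = 0.00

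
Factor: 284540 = 2^2 * 5^1*41^1*347^1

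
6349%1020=229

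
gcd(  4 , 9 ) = 1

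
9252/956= 2313/239 = 9.68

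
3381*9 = 30429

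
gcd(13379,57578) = 1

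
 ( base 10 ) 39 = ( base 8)47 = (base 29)1a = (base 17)25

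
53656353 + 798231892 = 851888245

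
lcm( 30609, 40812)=122436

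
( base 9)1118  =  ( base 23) 1cm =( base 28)11f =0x33B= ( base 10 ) 827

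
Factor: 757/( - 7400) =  -2^( - 3 )*5^(-2 )*37^(- 1) *757^1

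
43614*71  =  3096594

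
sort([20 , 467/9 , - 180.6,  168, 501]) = [-180.6 , 20, 467/9  ,  168,501 ]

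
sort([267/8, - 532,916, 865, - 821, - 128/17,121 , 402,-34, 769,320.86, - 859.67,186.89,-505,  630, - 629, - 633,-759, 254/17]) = [ - 859.67, -821, - 759,-633, - 629, - 532,-505,  -  34, - 128/17,  254/17, 267/8, 121,186.89,320.86,402,  630, 769,  865,  916]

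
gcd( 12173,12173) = 12173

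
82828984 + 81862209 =164691193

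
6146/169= 6146/169 =36.37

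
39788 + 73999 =113787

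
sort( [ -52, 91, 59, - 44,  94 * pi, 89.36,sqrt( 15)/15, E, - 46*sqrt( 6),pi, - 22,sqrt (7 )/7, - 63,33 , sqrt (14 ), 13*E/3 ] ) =[ - 46*sqrt(6), - 63,-52,-44, - 22, sqrt ( 15 )/15, sqrt( 7)/7, E,pi,sqrt(14),  13*E/3, 33, 59, 89.36, 91,94*pi ]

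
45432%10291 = 4268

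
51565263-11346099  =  40219164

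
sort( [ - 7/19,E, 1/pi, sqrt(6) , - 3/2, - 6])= [- 6,-3/2 ,-7/19,1/pi,sqrt( 6 ),E] 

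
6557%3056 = 445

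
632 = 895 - 263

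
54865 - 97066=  - 42201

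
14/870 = 7/435 = 0.02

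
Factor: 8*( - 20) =-2^5*5^1 = -160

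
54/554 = 27/277 = 0.10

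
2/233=2/233 = 0.01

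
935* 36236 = 33880660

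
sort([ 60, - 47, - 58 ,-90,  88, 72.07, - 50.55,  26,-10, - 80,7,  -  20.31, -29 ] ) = [ - 90, - 80,-58, - 50.55,- 47, -29, - 20.31,  -  10,7,26, 60, 72.07, 88]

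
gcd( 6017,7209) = 1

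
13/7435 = 13/7435 = 0.00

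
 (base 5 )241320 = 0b10001100000000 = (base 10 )8960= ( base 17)1E01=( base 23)gld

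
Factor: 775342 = 2^1*139^1*2789^1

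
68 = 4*17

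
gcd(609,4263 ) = 609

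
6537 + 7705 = 14242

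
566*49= 27734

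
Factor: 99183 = 3^1*7^1* 4723^1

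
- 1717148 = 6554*(  -  262) 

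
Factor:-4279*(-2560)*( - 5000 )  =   - 54771200000 =- 2^12*5^5*11^1*389^1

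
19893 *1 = 19893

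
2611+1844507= 1847118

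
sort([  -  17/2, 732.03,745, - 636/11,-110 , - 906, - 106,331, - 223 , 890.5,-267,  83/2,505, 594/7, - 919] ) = [ - 919, - 906,- 267, - 223,- 110,  -  106, - 636/11 , - 17/2, 83/2, 594/7,  331,505,732.03,745, 890.5 ]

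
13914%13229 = 685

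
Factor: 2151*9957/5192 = 2^( - 3)*3^3* 11^( - 1 )*59^(  -  1) * 239^1 * 3319^1 = 21417507/5192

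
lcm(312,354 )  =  18408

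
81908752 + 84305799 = 166214551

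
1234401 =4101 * 301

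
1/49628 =1/49628 = 0.00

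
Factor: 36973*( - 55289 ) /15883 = - 2044200197/15883 = - 7^ (-1) * 13^1*2269^(-1)*4253^1*36973^1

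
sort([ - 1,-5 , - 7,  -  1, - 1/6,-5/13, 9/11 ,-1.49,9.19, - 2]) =[ - 7, - 5, - 2, - 1.49,-1,-1, - 5/13,  -  1/6,  9/11,9.19 ]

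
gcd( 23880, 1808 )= 8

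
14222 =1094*13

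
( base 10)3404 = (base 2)110101001100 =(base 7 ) 12632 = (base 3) 11200002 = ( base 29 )41B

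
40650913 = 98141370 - 57490457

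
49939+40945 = 90884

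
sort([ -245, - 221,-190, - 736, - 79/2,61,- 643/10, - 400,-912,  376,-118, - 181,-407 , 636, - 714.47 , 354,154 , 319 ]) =[-912,  -  736,-714.47,  -  407, - 400, - 245,  -  221 ,  -  190,-181,  -  118,  -  643/10,-79/2,61, 154, 319 , 354, 376  ,  636 ] 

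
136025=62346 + 73679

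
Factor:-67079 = -67079^1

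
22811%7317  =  860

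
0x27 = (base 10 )39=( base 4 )213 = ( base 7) 54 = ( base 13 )30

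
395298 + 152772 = 548070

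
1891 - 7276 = -5385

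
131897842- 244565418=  - 112667576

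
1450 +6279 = 7729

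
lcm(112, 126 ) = 1008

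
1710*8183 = 13992930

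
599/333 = 1+266/333 =1.80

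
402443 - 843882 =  - 441439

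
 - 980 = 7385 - 8365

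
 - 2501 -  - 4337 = 1836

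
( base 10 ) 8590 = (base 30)9GA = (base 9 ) 12704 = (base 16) 218E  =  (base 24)ELM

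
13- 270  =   - 257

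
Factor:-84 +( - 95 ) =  - 179^1 = -179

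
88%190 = 88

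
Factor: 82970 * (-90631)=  - 7519654070=-2^1*5^1*8297^1*90631^1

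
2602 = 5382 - 2780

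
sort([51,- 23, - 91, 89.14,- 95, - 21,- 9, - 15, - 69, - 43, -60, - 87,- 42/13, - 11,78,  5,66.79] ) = [ - 95, - 91,-87,-69, - 60,-43, - 23,-21, - 15, - 11,  -  9, - 42/13,  5,  51,  66.79,  78, 89.14]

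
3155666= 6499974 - 3344308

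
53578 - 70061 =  - 16483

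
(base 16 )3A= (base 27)24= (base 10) 58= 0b111010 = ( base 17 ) 37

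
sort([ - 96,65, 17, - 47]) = [-96, - 47, 17,65] 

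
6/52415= 6/52415= 0.00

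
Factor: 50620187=811^1*62417^1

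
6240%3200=3040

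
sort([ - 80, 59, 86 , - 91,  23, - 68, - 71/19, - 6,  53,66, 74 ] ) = [ - 91, - 80,-68, - 6, - 71/19, 23,53,59,66,74, 86]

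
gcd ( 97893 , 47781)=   9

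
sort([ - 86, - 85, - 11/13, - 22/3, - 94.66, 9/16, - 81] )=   [ - 94.66 , - 86, - 85, - 81, - 22/3,-11/13,9/16] 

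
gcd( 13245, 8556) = 3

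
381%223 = 158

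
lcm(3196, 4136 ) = 70312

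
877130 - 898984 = -21854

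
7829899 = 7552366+277533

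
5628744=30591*184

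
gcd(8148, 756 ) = 84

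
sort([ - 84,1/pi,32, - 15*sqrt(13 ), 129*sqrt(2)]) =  [ -84,-15  *  sqrt(13) , 1/pi,32, 129*sqrt ( 2 ) ] 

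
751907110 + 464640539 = 1216547649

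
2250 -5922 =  - 3672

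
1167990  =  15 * 77866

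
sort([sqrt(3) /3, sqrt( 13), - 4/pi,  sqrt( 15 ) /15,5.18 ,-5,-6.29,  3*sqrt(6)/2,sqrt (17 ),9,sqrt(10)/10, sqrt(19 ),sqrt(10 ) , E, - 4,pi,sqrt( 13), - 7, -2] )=[-7,-6.29, - 5,-4,  -  2, - 4/pi,sqrt(15)/15, sqrt( 10)/10,sqrt(3) /3,E, pi , sqrt (10),sqrt(13),sqrt (13),3*sqrt( 6 )/2, sqrt( 17),sqrt(19),  5.18,9 ] 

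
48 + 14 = 62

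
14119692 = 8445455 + 5674237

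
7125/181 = 39 + 66/181 =39.36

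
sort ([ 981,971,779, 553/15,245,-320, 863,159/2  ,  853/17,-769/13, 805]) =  [ - 320, - 769/13, 553/15,853/17 , 159/2,  245, 779, 805, 863,971, 981 ] 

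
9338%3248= 2842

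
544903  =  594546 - 49643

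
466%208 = 50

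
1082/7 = 1082/7= 154.57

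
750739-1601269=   -850530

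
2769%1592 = 1177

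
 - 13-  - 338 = 325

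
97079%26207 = 18458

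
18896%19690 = 18896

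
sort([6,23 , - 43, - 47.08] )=[ - 47.08, - 43,  6, 23]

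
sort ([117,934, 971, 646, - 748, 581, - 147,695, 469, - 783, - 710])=[ - 783, - 748,  -  710,-147,117,469, 581,  646,  695,934,971]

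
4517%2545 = 1972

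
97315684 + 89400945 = 186716629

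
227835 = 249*915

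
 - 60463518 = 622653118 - 683116636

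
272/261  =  272/261= 1.04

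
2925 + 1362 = 4287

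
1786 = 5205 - 3419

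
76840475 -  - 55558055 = 132398530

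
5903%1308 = 671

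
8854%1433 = 256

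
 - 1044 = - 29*36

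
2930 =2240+690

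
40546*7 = 283822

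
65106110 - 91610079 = -26503969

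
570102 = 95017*6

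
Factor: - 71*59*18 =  - 2^1*3^2*59^1*71^1= - 75402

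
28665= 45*637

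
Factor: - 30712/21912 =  - 349/249  =  - 3^(-1 )*83^(  -  1)*349^1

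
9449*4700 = 44410300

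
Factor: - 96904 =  - 2^3 * 12113^1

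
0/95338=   0 = 0.00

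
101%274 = 101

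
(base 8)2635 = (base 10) 1437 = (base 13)867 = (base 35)162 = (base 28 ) 1N9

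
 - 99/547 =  - 1 +448/547 = - 0.18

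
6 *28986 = 173916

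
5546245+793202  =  6339447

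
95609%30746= 3371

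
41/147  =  41/147 = 0.28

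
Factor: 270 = 2^1*3^3*5^1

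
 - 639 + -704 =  - 1343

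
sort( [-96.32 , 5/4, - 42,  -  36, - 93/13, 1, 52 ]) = [ - 96.32, - 42, - 36,-93/13, 1, 5/4, 52]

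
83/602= 83/602  =  0.14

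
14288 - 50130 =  - 35842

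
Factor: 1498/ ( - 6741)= - 2^1* 3^(-2 ) = - 2/9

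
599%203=193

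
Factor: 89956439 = 311^1 * 289249^1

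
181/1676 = 181/1676 = 0.11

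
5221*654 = 3414534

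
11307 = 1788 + 9519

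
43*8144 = 350192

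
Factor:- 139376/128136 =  - 62/57 = -2^1*3^( -1 )*19^( - 1 )*31^1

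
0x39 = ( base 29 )1s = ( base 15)3C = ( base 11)52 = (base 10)57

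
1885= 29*65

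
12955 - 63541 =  - 50586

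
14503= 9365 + 5138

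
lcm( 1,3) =3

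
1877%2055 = 1877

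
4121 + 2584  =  6705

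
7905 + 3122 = 11027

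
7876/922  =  3938/461  =  8.54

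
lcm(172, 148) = 6364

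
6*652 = 3912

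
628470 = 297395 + 331075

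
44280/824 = 5535/103=53.74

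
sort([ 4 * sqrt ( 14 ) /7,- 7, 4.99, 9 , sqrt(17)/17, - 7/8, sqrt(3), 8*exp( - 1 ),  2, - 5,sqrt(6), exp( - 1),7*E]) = [ - 7, - 5, - 7/8, sqrt(17) /17,exp( - 1 ),sqrt(3), 2,  4*sqrt(14 )/7,  sqrt( 6),8 *exp( - 1), 4.99 , 9,7*E] 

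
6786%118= 60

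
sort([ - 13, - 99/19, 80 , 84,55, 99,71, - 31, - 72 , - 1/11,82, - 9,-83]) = [ - 83,-72, - 31, - 13, - 9, - 99/19, - 1/11, 55,71,  80, 82,84,99 ] 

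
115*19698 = 2265270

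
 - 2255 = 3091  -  5346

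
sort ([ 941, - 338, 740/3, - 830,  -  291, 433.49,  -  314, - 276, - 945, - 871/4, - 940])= [-945,  -  940, - 830, - 338, - 314, - 291, - 276, - 871/4, 740/3 , 433.49,941]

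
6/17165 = 6/17165 = 0.00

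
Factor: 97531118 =2^1*29^1*1681571^1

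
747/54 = 83/6 = 13.83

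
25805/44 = 25805/44 = 586.48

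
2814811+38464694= 41279505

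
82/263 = 82/263 = 0.31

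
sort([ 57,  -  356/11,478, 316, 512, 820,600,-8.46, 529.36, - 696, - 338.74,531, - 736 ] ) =[ - 736, - 696, - 338.74, - 356/11, - 8.46, 57, 316, 478 , 512, 529.36,  531  ,  600,820]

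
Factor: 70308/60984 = 279/242 =2^(-1 )*3^2  *11^( - 2)*31^1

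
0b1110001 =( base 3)11012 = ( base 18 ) 65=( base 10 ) 113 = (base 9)135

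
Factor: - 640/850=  - 2^6 * 5^( - 1 ) * 17^( -1)= - 64/85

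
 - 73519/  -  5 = 14703 + 4/5 = 14703.80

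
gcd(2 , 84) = 2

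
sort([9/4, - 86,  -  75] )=[ - 86,- 75,9/4 ]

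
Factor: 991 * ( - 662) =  - 656042 = -  2^1*331^1*991^1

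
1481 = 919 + 562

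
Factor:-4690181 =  - 17^2 * 16229^1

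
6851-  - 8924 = 15775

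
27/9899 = 27/9899= 0.00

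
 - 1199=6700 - 7899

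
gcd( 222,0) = 222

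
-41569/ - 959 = 43 + 332/959 = 43.35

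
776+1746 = 2522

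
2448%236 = 88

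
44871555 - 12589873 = 32281682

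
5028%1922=1184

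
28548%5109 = 3003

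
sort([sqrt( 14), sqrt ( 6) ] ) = [ sqrt (6 ), sqrt( 14)]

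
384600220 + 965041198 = 1349641418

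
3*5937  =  17811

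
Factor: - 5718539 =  - 29^1*31^1*6361^1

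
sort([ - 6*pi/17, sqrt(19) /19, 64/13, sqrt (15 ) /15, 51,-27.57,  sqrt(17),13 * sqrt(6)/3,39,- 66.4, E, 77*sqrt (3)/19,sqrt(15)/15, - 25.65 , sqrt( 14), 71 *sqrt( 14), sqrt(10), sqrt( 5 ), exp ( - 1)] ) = [-66.4,-27.57,-25.65, - 6*pi/17, sqrt ( 19)/19, sqrt(15)/15, sqrt( 15) /15,exp( - 1), sqrt(5),E,sqrt( 10), sqrt(14 ) , sqrt(17), 64/13, 77* sqrt( 3 ) /19,13*sqrt( 6)/3,39, 51, 71*sqrt(14 )]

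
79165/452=79165/452 = 175.14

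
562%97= 77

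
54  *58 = 3132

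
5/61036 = 5/61036 = 0.00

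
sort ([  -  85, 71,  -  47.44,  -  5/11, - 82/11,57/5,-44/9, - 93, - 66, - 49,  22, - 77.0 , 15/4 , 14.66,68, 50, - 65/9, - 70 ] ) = [  -  93, - 85, - 77.0, - 70, - 66,-49, - 47.44, - 82/11,  -  65/9,-44/9, - 5/11, 15/4 , 57/5,14.66 , 22 , 50, 68,71 ] 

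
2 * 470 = 940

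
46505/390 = 9301/78 = 119.24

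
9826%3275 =1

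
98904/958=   103 + 115/479 = 103.24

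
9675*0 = 0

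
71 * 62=4402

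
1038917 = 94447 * 11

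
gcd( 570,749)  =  1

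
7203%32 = 3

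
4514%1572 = 1370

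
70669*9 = 636021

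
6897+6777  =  13674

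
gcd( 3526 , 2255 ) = 41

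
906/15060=151/2510 = 0.06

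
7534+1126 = 8660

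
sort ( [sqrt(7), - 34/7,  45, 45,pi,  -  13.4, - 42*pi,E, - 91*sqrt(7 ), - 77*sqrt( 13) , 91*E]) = [ - 77*sqrt(13), - 91*sqrt(7), - 42*pi, - 13.4, - 34/7,sqrt( 7 ), E,pi, 45,45 , 91*E] 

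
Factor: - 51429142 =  - 2^1*433^1*59387^1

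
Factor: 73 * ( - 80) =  - 2^4 * 5^1 *73^1 = - 5840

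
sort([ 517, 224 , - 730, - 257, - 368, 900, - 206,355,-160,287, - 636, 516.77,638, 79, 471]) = [ - 730, - 636, - 368, - 257, - 206,-160, 79, 224, 287, 355, 471, 516.77, 517,638, 900]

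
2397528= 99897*24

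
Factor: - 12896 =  - 2^5*13^1*31^1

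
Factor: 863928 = 2^3*3^2*13^2*71^1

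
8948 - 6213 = 2735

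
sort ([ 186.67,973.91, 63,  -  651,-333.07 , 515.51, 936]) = [ -651, - 333.07, 63,186.67,515.51, 936,  973.91]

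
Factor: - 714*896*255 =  - 163134720 = - 2^8*3^2*5^1*7^2*17^2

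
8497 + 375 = 8872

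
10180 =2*5090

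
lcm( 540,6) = 540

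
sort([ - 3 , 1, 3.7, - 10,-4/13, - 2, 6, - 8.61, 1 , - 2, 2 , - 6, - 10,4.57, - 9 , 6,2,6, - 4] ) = [ - 10, - 10, - 9 , - 8.61, - 6, - 4, - 3, - 2, - 2 , - 4/13,  1,1, 2, 2 , 3.7,  4.57,  6 , 6,6]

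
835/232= 835/232 = 3.60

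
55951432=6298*8884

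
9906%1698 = 1416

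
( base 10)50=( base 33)1h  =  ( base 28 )1M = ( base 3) 1212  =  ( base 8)62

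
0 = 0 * 179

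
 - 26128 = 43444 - 69572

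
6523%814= 11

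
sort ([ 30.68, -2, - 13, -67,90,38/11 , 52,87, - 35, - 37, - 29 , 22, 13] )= [-67,  -  37, - 35, - 29,-13,-2, 38/11, 13,22,30.68,52,87,90]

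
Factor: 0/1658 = 0^1= 0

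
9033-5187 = 3846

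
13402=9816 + 3586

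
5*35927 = 179635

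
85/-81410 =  - 1  +  16265/16282 = -  0.00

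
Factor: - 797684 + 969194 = 171510 = 2^1*3^1*5^1 * 5717^1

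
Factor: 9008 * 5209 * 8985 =2^4*3^1*5^1*563^1*599^1*5209^1 = 421600207920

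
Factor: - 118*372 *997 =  - 2^3 *3^1 * 31^1*59^1*997^1 = - 43764312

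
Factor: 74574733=17^1*1543^1* 2843^1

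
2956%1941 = 1015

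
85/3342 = 85/3342 = 0.03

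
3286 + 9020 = 12306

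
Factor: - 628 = - 2^2 * 157^1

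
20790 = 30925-10135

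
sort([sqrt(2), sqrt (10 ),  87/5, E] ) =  [sqrt( 2), E, sqrt(10),87/5 ]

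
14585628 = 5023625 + 9562003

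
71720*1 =71720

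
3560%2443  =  1117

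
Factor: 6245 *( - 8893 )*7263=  - 403363669455 = -3^3*5^1*269^1*1249^1*8893^1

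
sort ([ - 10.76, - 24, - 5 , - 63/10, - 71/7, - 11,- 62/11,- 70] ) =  [  -  70, - 24, - 11, - 10.76, - 71/7, - 63/10, - 62/11,-5 ]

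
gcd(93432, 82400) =8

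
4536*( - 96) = -435456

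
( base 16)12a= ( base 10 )298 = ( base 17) 109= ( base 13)19c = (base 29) a8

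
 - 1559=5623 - 7182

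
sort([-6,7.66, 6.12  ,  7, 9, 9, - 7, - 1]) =[ - 7, - 6, - 1,  6.12 , 7, 7.66 , 9  ,  9 ] 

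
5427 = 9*603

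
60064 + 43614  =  103678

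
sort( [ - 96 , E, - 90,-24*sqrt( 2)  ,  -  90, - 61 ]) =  [-96,  -  90, - 90, - 61,-24*sqrt( 2) , E ] 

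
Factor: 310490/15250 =5^(-2 ) * 509^1=509/25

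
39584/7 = 5654 + 6/7 =5654.86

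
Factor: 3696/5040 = 11/15 = 3^ ( - 1)*5^ ( - 1)*11^1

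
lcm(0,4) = 0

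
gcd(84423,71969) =1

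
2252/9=2252/9 = 250.22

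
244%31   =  27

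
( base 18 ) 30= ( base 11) 4a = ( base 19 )2G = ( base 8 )66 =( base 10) 54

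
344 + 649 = 993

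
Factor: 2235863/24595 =5^(  -  1)*7^1*19^1*4919^( - 1 )*16811^1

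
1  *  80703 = 80703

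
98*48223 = 4725854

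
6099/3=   2033 = 2033.00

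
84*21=1764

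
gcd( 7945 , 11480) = 35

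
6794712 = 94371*72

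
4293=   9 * 477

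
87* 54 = 4698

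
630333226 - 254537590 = 375795636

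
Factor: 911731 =29^1*149^1*211^1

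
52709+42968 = 95677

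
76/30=38/15 =2.53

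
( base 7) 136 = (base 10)76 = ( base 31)2E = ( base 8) 114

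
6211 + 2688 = 8899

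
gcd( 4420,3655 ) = 85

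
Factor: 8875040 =2^5*5^1*55469^1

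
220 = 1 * 220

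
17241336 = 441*39096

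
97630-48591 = 49039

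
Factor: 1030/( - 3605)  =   - 2/7 = - 2^1*7^( - 1)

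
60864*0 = 0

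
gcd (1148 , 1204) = 28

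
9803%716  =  495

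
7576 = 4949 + 2627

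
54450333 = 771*70623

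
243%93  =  57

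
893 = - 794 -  - 1687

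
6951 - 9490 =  - 2539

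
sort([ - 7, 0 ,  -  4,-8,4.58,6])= [ - 8, - 7, - 4, 0,4.58,6]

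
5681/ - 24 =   -  237 + 7/24=- 236.71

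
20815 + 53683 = 74498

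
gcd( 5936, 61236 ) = 28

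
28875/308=375/4 =93.75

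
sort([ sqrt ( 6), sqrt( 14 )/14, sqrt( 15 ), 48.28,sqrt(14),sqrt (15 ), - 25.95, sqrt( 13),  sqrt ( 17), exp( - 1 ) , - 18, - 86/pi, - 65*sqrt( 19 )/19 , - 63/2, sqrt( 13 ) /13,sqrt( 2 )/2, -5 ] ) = [ - 63/2, -86/pi, - 25.95, - 18,-65 *sqrt (19 )/19, - 5,sqrt(14 ) /14, sqrt(13) /13, exp( - 1),sqrt( 2)/2, sqrt( 6), sqrt( 13), sqrt( 14 ), sqrt( 15 ) , sqrt ( 15), sqrt( 17),48.28]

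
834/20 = 41  +  7/10 = 41.70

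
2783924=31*89804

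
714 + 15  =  729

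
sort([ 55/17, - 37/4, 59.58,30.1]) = [ - 37/4,55/17, 30.1, 59.58]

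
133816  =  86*1556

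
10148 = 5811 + 4337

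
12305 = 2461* 5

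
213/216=71/72 = 0.99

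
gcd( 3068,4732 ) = 52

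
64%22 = 20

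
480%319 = 161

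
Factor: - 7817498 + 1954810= - 2^5 *13^1*17^1 * 829^1 = - 5862688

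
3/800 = 3/800 = 0.00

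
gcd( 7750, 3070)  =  10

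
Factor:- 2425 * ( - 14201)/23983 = 5^2*11^1*29^( -1 )*97^1*827^( -1 )*1291^1  =  34437425/23983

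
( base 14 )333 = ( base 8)1171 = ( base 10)633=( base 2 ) 1001111001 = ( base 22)16h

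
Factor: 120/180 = 2^1*3^( - 1)  =  2/3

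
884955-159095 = 725860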